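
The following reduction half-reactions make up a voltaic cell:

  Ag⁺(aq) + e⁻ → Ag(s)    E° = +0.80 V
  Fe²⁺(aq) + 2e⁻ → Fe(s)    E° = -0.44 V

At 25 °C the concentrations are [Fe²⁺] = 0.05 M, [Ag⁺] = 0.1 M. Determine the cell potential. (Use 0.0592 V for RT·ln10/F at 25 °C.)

1.22 V

The Ag⁺/Ag couple has the higher reduction potential and acts as the cathode, so E°_cell = +0.80 − (-0.44) = 1.24 V.
Balancing electrons gives n = 2; the reaction quotient is Q = [Fe²⁺]/[Ag⁺]^2 = 5.00.
At 25 °C, E = E° − (0.0592/n) log Q = 1.24 − (0.0592/2)(0.699) = 1.240 − 0.021 = 1.219 V.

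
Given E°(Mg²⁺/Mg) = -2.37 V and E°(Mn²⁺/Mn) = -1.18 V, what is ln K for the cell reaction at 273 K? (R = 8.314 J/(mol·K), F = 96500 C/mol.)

ln K = 101.2

E°_cell = -1.18 − (-2.37) = 1.19 V, with n = 2 electrons transferred.
At equilibrium E = 0, so the Nernst equation gives ln K = nFE°/RT = (2)(96500)(1.19)/((8.314)(273)) = 101.19.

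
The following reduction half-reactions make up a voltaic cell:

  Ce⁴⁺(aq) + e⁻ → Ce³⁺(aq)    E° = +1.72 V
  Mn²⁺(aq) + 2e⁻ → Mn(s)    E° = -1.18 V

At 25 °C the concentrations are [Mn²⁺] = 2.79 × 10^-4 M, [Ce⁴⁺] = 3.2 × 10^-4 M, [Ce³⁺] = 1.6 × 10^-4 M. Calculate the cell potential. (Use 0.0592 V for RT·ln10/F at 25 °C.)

The Ce⁴⁺/Ce³⁺ couple has the higher reduction potential and acts as the cathode, so E°_cell = +1.72 − (-1.18) = 2.90 V.
Balancing electrons gives n = 2; the reaction quotient is Q = [Mn²⁺]·[Ce³⁺]^2/[Ce⁴⁺]^2 = 6.97 × 10^-5.
At 25 °C, E = E° − (0.0592/n) log Q = 2.90 − (0.0592/2)(-4.156) = 2.900 + 0.123 = 3.023 V.

3.02 V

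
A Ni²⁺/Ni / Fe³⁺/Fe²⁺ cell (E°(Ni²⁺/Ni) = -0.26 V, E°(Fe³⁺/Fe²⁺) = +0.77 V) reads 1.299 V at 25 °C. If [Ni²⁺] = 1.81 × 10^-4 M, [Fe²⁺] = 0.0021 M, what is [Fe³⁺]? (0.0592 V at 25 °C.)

0.99 M

From the Nernst equation, log Q = n(E° − E)/0.0592 = 2(1.03 − 1.299)/0.0592 = -9.088, so Q = 8.17 × 10^-10.
With Q = [Ni²⁺]·[Fe²⁺]^2/[Fe³⁺]^2 and the known concentrations, [Fe³⁺]^2 in the denominator gives [Fe³⁺] = 0.99 M.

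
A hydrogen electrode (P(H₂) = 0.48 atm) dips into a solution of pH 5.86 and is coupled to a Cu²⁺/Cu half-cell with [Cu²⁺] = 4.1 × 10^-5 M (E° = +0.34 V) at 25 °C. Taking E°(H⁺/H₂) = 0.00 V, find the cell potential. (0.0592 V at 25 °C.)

0.55 V

The Cu²⁺/Cu couple is the cathode, so E°_cell = 0.34 V; n = 2.
[H⁺] = 10^(−5.86) = 1.4 × 10^-6 M, and Q = [H⁺]^2 / ([Cu²⁺]·P(H₂)) = 9.68 × 10^-8.
E = E° − (0.0592/2) log Q = 0.34 − (0.0592/2)(-7.014) = 0.548 V.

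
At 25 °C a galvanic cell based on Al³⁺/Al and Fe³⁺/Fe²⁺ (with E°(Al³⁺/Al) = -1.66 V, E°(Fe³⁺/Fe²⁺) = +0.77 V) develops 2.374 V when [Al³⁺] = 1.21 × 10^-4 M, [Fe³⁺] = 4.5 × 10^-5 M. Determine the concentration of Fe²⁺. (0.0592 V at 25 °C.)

From the Nernst equation, log Q = n(E° − E)/0.0592 = 3(2.43 − 2.374)/0.0592 = 2.838, so Q = 688.
With Q = [Al³⁺]·[Fe²⁺]^3/[Fe³⁺]^3 and the known concentrations, [Fe²⁺]^3 in the numerator gives [Fe²⁺] = 0.008 M.

0.008 M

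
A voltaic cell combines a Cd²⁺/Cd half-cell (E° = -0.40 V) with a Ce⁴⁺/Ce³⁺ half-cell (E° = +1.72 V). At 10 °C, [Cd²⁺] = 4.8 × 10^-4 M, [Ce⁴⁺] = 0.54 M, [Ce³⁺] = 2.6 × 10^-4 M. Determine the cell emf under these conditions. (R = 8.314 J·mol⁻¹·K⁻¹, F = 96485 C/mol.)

The Ce⁴⁺/Ce³⁺ couple has the higher reduction potential and acts as the cathode, so E°_cell = +1.72 − (-0.40) = 2.12 V.
Balancing electrons gives n = 2; the reaction quotient is Q = [Cd²⁺]·[Ce³⁺]^2/[Ce⁴⁺]^2 = 1.11 × 10^-10.
E = E° − (RT/nF) ln Q = 2.12 − (8.314×283)/(2×96485) × (-22.919) = 2.120 + 0.279 = 2.399 V.

2.40 V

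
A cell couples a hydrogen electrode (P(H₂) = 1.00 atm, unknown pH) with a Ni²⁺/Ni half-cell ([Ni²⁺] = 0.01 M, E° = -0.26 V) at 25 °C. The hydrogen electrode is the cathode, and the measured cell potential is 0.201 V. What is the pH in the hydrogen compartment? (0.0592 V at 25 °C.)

pH = 2.00

E°_cell = 0.26 V and n = 2.
log Q = n(E° − E)/0.0592 = 2×(0.26 − 0.201)/0.0592 = 1.993.
With Q = [Ni²⁺]·P(H₂) / [H⁺]^2, solving for [H⁺] gives log[H⁺] = -1.997, so pH = 2.00.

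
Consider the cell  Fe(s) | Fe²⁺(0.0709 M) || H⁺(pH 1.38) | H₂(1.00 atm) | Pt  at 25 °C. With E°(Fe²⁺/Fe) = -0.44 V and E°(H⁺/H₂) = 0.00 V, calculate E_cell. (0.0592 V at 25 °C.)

The hydrogen couple is the cathode, so E°_cell = 0.44 V; n = 2.
[H⁺] = 10^(−1.38) = 0.042 M, and Q = [Fe²⁺]·P(H₂) / [H⁺]^2 = 40.8.
E = E° − (0.0592/2) log Q = 0.44 − (0.0592/2)(1.611) = 0.392 V.

0.39 V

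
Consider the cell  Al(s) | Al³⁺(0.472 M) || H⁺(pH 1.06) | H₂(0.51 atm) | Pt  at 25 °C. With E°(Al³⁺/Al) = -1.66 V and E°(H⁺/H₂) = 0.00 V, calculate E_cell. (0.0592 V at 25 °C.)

1.61 V

The hydrogen couple is the cathode, so E°_cell = 1.66 V; n = 6.
[H⁺] = 10^(−1.06) = 0.087 M, and Q = [Al³⁺]^2·P(H₂)^3 / [H⁺]^6 = 6.77 × 10^4.
E = E° − (0.0592/6) log Q = 1.66 − (0.0592/6)(4.831) = 1.612 V.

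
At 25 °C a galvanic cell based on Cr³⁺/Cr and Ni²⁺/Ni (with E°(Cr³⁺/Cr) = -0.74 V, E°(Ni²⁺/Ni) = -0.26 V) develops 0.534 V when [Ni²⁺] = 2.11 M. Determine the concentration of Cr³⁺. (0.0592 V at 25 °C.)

0.0056 M

From the Nernst equation, log Q = n(E° − E)/0.0592 = 6(0.48 − 0.534)/0.0592 = -5.473, so Q = 3.37 × 10^-6.
With Q = [Cr³⁺]^2/[Ni²⁺]^3 and the known concentrations, [Cr³⁺]^2 in the numerator gives [Cr³⁺] = 0.0056 M.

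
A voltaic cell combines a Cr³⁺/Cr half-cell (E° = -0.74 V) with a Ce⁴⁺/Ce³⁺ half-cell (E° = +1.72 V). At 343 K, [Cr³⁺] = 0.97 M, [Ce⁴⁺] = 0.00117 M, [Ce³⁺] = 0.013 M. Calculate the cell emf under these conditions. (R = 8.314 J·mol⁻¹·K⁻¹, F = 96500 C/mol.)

2.39 V

The Ce⁴⁺/Ce³⁺ couple has the higher reduction potential and acts as the cathode, so E°_cell = +1.72 − (-0.74) = 2.46 V.
Balancing electrons gives n = 3; the reaction quotient is Q = [Cr³⁺]·[Ce³⁺]^3/[Ce⁴⁺]^3 = 1330.
E = E° − (RT/nF) ln Q = 2.46 − (8.314×343)/(3×96500) × (7.193) = 2.460 − 0.071 = 2.389 V.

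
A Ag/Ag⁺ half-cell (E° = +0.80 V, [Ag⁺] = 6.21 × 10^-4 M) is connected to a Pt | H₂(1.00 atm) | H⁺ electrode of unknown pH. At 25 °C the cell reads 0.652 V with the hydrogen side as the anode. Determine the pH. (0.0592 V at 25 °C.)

pH = 0.71

E°_cell = 0.80 V and n = 2.
log Q = n(E° − E)/0.0592 = 2×(0.80 − 0.652)/0.0592 = 5.000.
With Q = [H⁺]^2 / ([Ag⁺]^2·P(H₂)), solving for [H⁺] gives log[H⁺] = -0.707, so pH = 0.71.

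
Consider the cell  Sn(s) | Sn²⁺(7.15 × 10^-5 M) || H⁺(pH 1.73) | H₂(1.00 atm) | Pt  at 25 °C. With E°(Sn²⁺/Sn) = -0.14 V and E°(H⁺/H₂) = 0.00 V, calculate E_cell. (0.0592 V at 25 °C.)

0.16 V

The hydrogen couple is the cathode, so E°_cell = 0.14 V; n = 2.
[H⁺] = 10^(−1.73) = 0.019 M, and Q = [Sn²⁺]·P(H₂) / [H⁺]^2 = 0.206.
E = E° − (0.0592/2) log Q = 0.14 − (0.0592/2)(-0.686) = 0.160 V.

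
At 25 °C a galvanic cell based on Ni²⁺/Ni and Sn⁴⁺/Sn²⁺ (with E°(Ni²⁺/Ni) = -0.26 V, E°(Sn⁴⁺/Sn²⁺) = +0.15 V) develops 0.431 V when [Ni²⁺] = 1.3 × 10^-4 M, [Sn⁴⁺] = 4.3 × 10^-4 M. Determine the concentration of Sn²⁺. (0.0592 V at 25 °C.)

From the Nernst equation, log Q = n(E° − E)/0.0592 = 2(0.41 − 0.431)/0.0592 = -0.709, so Q = 0.195.
With Q = [Ni²⁺]·[Sn²⁺]/[Sn⁴⁺] and the known concentrations, [Sn²⁺] in the numerator gives [Sn²⁺] = 0.65 M.

0.65 M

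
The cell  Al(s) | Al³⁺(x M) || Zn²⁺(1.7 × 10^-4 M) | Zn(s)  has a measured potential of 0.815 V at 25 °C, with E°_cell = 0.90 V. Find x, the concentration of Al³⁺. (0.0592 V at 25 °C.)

From the Nernst equation, log Q = n(E° − E)/0.0592 = 6(0.90 − 0.815)/0.0592 = 8.615, so Q = 4.12 × 10^8.
With Q = [Al³⁺]^2/[Zn²⁺]^3 and the known concentrations, [Al³⁺]^2 in the numerator gives [Al³⁺] = 0.045 M.

0.045 M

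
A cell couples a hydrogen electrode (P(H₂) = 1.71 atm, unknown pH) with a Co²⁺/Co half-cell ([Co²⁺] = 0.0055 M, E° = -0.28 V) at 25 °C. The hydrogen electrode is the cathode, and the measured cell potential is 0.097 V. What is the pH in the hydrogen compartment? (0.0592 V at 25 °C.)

E°_cell = 0.28 V and n = 2.
log Q = n(E° − E)/0.0592 = 2×(0.28 − 0.097)/0.0592 = 6.182.
With Q = [Co²⁺]·P(H₂) / [H⁺]^2, solving for [H⁺] gives log[H⁺] = -4.105, so pH = 4.10.

pH = 4.10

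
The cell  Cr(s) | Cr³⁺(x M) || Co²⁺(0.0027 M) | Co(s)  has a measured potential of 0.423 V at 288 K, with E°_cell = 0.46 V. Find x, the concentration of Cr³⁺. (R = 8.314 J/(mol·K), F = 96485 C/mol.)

From the Nernst equation, ln Q = nF(E° − E)/RT = 6×96485×(0.46 − 0.423)/(8.314×288) = 8.946, so Q = 7670.
With Q = [Cr³⁺]^2/[Co²⁺]^3 and the known concentrations, [Cr³⁺]^2 in the numerator gives [Cr³⁺] = 0.012 M.

0.012 M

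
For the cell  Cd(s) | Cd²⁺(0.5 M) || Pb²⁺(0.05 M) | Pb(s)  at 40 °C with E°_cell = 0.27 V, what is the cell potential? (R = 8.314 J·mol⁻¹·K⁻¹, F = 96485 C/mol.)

0.239 V

Balancing electrons gives n = 2; the reaction quotient is Q = [Cd²⁺]/[Pb²⁺] = 10.0.
E = E° − (RT/nF) ln Q = 0.27 − (8.314×313)/(2×96485) × (2.303) = 0.270 − 0.031 = 0.239 V.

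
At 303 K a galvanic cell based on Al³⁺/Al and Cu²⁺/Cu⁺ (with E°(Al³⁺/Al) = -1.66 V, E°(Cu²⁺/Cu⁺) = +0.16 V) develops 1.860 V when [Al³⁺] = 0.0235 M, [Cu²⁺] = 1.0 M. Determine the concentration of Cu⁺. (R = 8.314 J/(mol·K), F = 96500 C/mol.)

0.75 M

From the Nernst equation, ln Q = nF(E° − E)/RT = 3×96500×(1.82 − 1.860)/(8.314×303) = -4.597, so Q = 0.0101.
With Q = [Al³⁺]·[Cu⁺]^3/[Cu²⁺]^3 and the known concentrations, [Cu⁺]^3 in the numerator gives [Cu⁺] = 0.75 M.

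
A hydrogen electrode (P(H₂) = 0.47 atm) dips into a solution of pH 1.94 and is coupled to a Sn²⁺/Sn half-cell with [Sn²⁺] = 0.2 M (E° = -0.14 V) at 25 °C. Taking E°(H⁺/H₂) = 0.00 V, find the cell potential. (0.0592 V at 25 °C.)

0.056 V

The hydrogen couple is the cathode, so E°_cell = 0.14 V; n = 2.
[H⁺] = 10^(−1.94) = 0.011 M, and Q = [Sn²⁺]·P(H₂) / [H⁺]^2 = 713.
E = E° − (0.0592/2) log Q = 0.14 − (0.0592/2)(2.853) = 0.056 V.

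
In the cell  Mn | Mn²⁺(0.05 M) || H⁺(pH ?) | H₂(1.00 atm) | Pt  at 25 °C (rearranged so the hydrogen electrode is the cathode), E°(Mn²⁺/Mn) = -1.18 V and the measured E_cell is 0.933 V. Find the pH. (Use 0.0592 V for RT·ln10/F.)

pH = 4.82

E°_cell = 1.18 V and n = 2.
log Q = n(E° − E)/0.0592 = 2×(1.18 − 0.933)/0.0592 = 8.345.
With Q = [Mn²⁺]·P(H₂) / [H⁺]^2, solving for [H⁺] gives log[H⁺] = -4.823, so pH = 4.82.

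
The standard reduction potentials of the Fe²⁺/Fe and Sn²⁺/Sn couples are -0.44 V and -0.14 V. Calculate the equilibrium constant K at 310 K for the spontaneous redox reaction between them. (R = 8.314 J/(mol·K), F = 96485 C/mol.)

5.7 × 10^9

E°_cell = -0.14 − (-0.44) = 0.30 V, with n = 2 electrons transferred.
At equilibrium E = 0, so the Nernst equation gives ln K = nFE°/RT = (2)(96485)(0.30)/((8.314)(310)) = 22.46.
K = e^22.46 = 5.7 × 10^9.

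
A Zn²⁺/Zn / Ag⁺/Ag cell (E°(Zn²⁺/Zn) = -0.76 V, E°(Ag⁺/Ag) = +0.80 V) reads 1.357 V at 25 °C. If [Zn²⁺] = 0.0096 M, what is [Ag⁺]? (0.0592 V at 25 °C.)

3.6 × 10^-5 M

From the Nernst equation, log Q = n(E° − E)/0.0592 = 2(1.56 − 1.357)/0.0592 = 6.858, so Q = 7.21 × 10^6.
With Q = [Zn²⁺]/[Ag⁺]^2 and the known concentrations, [Ag⁺]^2 in the denominator gives [Ag⁺] = 3.6 × 10^-5 M.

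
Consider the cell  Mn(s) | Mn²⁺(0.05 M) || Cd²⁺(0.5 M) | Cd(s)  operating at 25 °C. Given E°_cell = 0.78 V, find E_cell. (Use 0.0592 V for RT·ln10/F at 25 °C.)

Balancing electrons gives n = 2; the reaction quotient is Q = [Mn²⁺]/[Cd²⁺] = 0.100.
At 25 °C, E = E° − (0.0592/n) log Q = 0.78 − (0.0592/2)(-1.000) = 0.780 + 0.030 = 0.810 V.

0.810 V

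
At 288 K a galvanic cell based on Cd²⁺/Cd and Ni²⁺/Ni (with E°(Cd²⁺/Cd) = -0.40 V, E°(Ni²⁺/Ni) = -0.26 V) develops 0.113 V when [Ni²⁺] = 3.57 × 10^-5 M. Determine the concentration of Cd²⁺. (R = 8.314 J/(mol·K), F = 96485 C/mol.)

From the Nernst equation, ln Q = nF(E° − E)/RT = 2×96485×(0.14 − 0.113)/(8.314×288) = 2.176, so Q = 8.81.
With Q = [Cd²⁺]/[Ni²⁺] and the known concentrations, [Cd²⁺] in the numerator gives [Cd²⁺] = 3.1 × 10^-4 M.

3.1 × 10^-4 M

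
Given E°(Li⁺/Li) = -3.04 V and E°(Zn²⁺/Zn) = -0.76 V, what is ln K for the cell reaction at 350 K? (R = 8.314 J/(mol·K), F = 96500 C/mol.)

ln K = 151.2

E°_cell = -0.76 − (-3.04) = 2.28 V, with n = 2 electrons transferred.
At equilibrium E = 0, so the Nernst equation gives ln K = nFE°/RT = (2)(96500)(2.28)/((8.314)(350)) = 151.22.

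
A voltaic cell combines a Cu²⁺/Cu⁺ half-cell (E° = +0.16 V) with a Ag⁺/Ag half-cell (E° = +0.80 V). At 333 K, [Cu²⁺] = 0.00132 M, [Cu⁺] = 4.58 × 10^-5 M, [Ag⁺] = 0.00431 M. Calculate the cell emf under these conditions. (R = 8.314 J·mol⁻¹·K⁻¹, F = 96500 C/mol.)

The Ag⁺/Ag couple has the higher reduction potential and acts as the cathode, so E°_cell = +0.80 − (+0.16) = 0.64 V.
Balancing electrons gives n = 1; the reaction quotient is Q = [Cu²⁺]/([Cu⁺]·[Ag⁺]) = 6690.
E = E° − (RT/nF) ln Q = 0.64 − (8.314×333)/(1×96500) × (8.808) = 0.640 − 0.253 = 0.387 V.

0.387 V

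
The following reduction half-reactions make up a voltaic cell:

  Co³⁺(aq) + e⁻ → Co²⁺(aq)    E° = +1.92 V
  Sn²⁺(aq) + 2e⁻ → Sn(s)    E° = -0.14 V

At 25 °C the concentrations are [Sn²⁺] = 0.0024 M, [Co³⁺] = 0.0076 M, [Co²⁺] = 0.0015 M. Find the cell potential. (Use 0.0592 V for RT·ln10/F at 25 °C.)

2.18 V

The Co³⁺/Co²⁺ couple has the higher reduction potential and acts as the cathode, so E°_cell = +1.92 − (-0.14) = 2.06 V.
Balancing electrons gives n = 2; the reaction quotient is Q = [Sn²⁺]·[Co²⁺]^2/[Co³⁺]^2 = 9.35 × 10^-5.
At 25 °C, E = E° − (0.0592/n) log Q = 2.06 − (0.0592/2)(-4.029) = 2.060 + 0.119 = 2.179 V.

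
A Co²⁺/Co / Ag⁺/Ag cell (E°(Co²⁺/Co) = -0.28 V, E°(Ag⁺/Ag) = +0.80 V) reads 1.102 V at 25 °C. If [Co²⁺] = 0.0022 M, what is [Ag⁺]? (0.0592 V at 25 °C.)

From the Nernst equation, log Q = n(E° − E)/0.0592 = 2(1.08 − 1.102)/0.0592 = -0.743, so Q = 0.181.
With Q = [Co²⁺]/[Ag⁺]^2 and the known concentrations, [Ag⁺]^2 in the denominator gives [Ag⁺] = 0.11 M.

0.11 M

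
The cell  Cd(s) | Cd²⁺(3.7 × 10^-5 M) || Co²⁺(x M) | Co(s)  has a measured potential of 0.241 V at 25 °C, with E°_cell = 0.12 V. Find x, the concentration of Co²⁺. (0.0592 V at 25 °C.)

0.45 M

From the Nernst equation, log Q = n(E° − E)/0.0592 = 2(0.12 − 0.241)/0.0592 = -4.088, so Q = 8.17 × 10^-5.
With Q = [Cd²⁺]/[Co²⁺] and the known concentrations, [Co²⁺] in the denominator gives [Co²⁺] = 0.45 M.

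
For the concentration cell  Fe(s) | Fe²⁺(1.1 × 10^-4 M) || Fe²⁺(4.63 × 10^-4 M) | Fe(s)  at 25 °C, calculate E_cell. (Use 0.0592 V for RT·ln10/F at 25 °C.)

Both half-cells are Fe²⁺/Fe, so E°_cell = 0. The concentrated side is the cathode; the cell reaction moves Fe²⁺ from high to low concentration with n = 2.
Q = [Fe²⁺]_dilute/[Fe²⁺]_conc = 1.1 × 10^-4/4.63 × 10^-4 = 0.238.
E = 0 − (0.0592/2) log Q = −(0.0592/2)(-0.624) = 0.0185 V.

0.018 V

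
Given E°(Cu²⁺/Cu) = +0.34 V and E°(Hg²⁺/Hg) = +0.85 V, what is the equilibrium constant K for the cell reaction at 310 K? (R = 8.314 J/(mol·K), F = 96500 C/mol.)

E°_cell = +0.85 − (+0.34) = 0.51 V, with n = 2 electrons transferred.
At equilibrium E = 0, so the Nernst equation gives ln K = nFE°/RT = (2)(96500)(0.51)/((8.314)(310)) = 38.19.
K = e^38.19 = 3.9 × 10^16.

3.9 × 10^16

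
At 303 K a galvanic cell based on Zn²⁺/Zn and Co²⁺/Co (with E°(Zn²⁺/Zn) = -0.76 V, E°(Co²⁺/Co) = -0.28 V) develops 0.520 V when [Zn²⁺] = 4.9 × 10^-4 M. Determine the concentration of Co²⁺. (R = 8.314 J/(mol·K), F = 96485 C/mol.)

0.01 M

From the Nernst equation, ln Q = nF(E° − E)/RT = 2×96485×(0.48 − 0.520)/(8.314×303) = -3.064, so Q = 0.0467.
With Q = [Zn²⁺]/[Co²⁺] and the known concentrations, [Co²⁺] in the denominator gives [Co²⁺] = 0.01 M.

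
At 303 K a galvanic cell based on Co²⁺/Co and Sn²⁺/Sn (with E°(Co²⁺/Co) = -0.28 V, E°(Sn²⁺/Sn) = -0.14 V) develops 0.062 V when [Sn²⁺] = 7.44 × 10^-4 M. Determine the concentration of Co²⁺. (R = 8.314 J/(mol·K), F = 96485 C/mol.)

From the Nernst equation, ln Q = nF(E° − E)/RT = 2×96485×(0.14 − 0.062)/(8.314×303) = 5.975, so Q = 393.
With Q = [Co²⁺]/[Sn²⁺] and the known concentrations, [Co²⁺] in the numerator gives [Co²⁺] = 0.29 M.

0.29 M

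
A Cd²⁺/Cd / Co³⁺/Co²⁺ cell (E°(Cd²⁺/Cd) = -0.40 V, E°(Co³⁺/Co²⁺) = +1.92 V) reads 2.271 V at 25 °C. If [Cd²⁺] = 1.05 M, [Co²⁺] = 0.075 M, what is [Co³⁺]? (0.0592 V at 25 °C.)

From the Nernst equation, log Q = n(E° − E)/0.0592 = 2(2.32 − 2.271)/0.0592 = 1.655, so Q = 45.2.
With Q = [Cd²⁺]·[Co²⁺]^2/[Co³⁺]^2 and the known concentrations, [Co³⁺]^2 in the denominator gives [Co³⁺] = 0.011 M.

0.011 M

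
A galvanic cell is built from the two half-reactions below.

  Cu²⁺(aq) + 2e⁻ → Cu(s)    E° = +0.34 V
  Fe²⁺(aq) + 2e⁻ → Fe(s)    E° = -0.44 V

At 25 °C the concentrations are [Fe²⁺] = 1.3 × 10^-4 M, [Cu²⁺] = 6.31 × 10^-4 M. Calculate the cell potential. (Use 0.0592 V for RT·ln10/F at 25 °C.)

The Cu²⁺/Cu couple has the higher reduction potential and acts as the cathode, so E°_cell = +0.34 − (-0.44) = 0.78 V.
Balancing electrons gives n = 2; the reaction quotient is Q = [Fe²⁺]/[Cu²⁺] = 0.206.
At 25 °C, E = E° − (0.0592/n) log Q = 0.78 − (0.0592/2)(-0.686) = 0.780 + 0.020 = 0.800 V.

0.800 V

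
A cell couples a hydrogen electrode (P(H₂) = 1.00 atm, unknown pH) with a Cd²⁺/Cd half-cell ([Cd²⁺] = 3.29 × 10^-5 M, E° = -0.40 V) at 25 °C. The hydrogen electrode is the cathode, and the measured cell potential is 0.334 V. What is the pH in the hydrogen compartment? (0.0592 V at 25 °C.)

pH = 3.36

E°_cell = 0.40 V and n = 2.
log Q = n(E° − E)/0.0592 = 2×(0.40 − 0.334)/0.0592 = 2.230.
With Q = [Cd²⁺]·P(H₂) / [H⁺]^2, solving for [H⁺] gives log[H⁺] = -3.356, so pH = 3.36.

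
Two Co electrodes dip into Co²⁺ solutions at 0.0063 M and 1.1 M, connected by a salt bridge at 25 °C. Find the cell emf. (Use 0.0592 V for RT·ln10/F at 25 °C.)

0.066 V

Both half-cells are Co²⁺/Co, so E°_cell = 0. The concentrated side is the cathode; the cell reaction moves Co²⁺ from high to low concentration with n = 2.
Q = [Co²⁺]_dilute/[Co²⁺]_conc = 0.0063/1.1 = 0.00573.
E = 0 − (0.0592/2) log Q = −(0.0592/2)(-2.242) = 0.0664 V.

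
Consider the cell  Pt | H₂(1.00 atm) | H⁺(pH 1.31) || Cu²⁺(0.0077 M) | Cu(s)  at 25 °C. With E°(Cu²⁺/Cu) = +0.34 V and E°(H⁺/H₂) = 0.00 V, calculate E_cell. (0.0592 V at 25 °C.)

0.35 V

The Cu²⁺/Cu couple is the cathode, so E°_cell = 0.34 V; n = 2.
[H⁺] = 10^(−1.31) = 0.049 M, and Q = [H⁺]^2 / ([Cu²⁺]·P(H₂)) = 0.312.
E = E° − (0.0592/2) log Q = 0.34 − (0.0592/2)(-0.506) = 0.355 V.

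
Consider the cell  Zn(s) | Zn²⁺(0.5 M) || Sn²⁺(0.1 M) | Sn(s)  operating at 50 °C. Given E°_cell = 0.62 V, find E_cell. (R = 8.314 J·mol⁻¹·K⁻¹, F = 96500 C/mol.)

0.598 V

Balancing electrons gives n = 2; the reaction quotient is Q = [Zn²⁺]/[Sn²⁺] = 5.00.
E = E° − (RT/nF) ln Q = 0.62 − (8.314×323)/(2×96500) × (1.609) = 0.620 − 0.022 = 0.598 V.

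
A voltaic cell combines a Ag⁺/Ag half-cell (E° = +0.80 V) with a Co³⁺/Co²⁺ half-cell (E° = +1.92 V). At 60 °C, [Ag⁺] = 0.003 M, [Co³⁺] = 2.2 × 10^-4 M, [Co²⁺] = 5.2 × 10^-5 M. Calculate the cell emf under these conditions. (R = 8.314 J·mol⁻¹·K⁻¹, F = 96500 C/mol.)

1.33 V

The Co³⁺/Co²⁺ couple has the higher reduction potential and acts as the cathode, so E°_cell = +1.92 − (+0.80) = 1.12 V.
Balancing electrons gives n = 1; the reaction quotient is Q = [Ag⁺]·[Co²⁺]/[Co³⁺] = 7.09 × 10^-4.
E = E° − (RT/nF) ln Q = 1.12 − (8.314×333)/(1×96500) × (-7.252) = 1.120 + 0.208 = 1.328 V.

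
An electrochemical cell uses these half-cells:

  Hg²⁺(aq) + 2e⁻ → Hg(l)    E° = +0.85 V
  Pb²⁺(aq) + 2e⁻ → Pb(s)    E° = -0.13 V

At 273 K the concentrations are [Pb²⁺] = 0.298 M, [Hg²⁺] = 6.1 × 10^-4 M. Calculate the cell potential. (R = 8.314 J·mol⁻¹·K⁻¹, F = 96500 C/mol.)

The Hg²⁺/Hg couple has the higher reduction potential and acts as the cathode, so E°_cell = +0.85 − (-0.13) = 0.98 V.
Balancing electrons gives n = 2; the reaction quotient is Q = [Pb²⁺]/[Hg²⁺] = 489.
E = E° − (RT/nF) ln Q = 0.98 − (8.314×273)/(2×96500) × (6.191) = 0.980 − 0.073 = 0.907 V.

0.907 V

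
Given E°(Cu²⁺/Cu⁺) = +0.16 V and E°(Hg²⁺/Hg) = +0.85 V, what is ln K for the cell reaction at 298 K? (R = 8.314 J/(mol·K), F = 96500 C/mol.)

ln K = 53.8

E°_cell = +0.85 − (+0.16) = 0.69 V, with n = 2 electrons transferred.
At equilibrium E = 0, so the Nernst equation gives ln K = nFE°/RT = (2)(96500)(0.69)/((8.314)(298)) = 53.75.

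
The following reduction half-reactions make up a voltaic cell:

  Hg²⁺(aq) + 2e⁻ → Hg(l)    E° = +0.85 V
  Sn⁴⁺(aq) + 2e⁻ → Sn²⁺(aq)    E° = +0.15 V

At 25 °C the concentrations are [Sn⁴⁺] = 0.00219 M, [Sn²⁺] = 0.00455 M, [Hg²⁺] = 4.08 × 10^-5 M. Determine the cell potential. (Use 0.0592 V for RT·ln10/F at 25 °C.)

The Hg²⁺/Hg couple has the higher reduction potential and acts as the cathode, so E°_cell = +0.85 − (+0.15) = 0.70 V.
Balancing electrons gives n = 2; the reaction quotient is Q = [Sn⁴⁺]/([Sn²⁺]·[Hg²⁺]) = 1.18 × 10^4.
At 25 °C, E = E° − (0.0592/n) log Q = 0.70 − (0.0592/2)(4.072) = 0.700 − 0.121 = 0.579 V.

0.579 V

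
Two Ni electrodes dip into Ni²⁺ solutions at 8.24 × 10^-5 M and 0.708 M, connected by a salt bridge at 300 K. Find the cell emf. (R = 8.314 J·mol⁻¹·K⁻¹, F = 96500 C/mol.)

0.12 V

Both half-cells are Ni²⁺/Ni, so E°_cell = 0. The concentrated side is the cathode; the cell reaction moves Ni²⁺ from high to low concentration with n = 2.
Q = [Ni²⁺]_dilute/[Ni²⁺]_conc = 8.24 × 10^-5/0.708 = 1.16 × 10^-4.
E = 0 − (RT/nF) ln Q = −((8.314×300)/(2×96500))(-9.059) = 0.1171 V.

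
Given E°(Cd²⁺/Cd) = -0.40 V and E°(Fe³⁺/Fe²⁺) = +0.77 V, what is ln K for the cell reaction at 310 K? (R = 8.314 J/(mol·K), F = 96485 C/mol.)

E°_cell = +0.77 − (-0.40) = 1.17 V, with n = 2 electrons transferred.
At equilibrium E = 0, so the Nernst equation gives ln K = nFE°/RT = (2)(96485)(1.17)/((8.314)(310)) = 87.60.

ln K = 87.6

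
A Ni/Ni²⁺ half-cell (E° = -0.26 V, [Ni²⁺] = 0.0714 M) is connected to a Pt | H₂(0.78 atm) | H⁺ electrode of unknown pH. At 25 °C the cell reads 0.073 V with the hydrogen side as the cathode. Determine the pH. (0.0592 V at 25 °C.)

E°_cell = 0.26 V and n = 2.
log Q = n(E° − E)/0.0592 = 2×(0.26 − 0.073)/0.0592 = 6.318.
With Q = [Ni²⁺]·P(H₂) / [H⁺]^2, solving for [H⁺] gives log[H⁺] = -3.786, so pH = 3.79.

pH = 3.79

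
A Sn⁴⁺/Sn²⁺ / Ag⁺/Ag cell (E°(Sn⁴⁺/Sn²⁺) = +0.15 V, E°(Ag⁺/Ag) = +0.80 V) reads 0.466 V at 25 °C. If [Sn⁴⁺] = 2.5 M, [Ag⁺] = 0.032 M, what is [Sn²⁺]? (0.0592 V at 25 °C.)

0.0015 M

From the Nernst equation, log Q = n(E° − E)/0.0592 = 2(0.65 − 0.466)/0.0592 = 6.216, so Q = 1.65 × 10^6.
With Q = [Sn⁴⁺]/([Sn²⁺]·[Ag⁺]^2) and the known concentrations, [Sn²⁺] in the denominator gives [Sn²⁺] = 0.0015 M.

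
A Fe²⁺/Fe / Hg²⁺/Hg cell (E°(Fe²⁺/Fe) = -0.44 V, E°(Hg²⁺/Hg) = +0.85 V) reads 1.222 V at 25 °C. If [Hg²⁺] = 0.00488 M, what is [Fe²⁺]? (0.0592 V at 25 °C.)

From the Nernst equation, log Q = n(E° − E)/0.0592 = 2(1.29 − 1.222)/0.0592 = 2.297, so Q = 198.
With Q = [Fe²⁺]/[Hg²⁺] and the known concentrations, [Fe²⁺] in the numerator gives [Fe²⁺] = 0.97 M.

0.97 M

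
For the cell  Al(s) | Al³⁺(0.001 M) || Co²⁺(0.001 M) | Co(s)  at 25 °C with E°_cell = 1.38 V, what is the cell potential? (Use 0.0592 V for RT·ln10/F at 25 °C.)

Balancing electrons gives n = 6; the reaction quotient is Q = [Al³⁺]^2/[Co²⁺]^3 = 1000.
At 25 °C, E = E° − (0.0592/n) log Q = 1.38 − (0.0592/6)(3.000) = 1.380 − 0.030 = 1.350 V.

1.35 V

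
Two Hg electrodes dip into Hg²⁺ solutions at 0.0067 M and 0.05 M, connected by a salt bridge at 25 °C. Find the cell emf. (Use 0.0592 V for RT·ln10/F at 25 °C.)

0.026 V

Both half-cells are Hg²⁺/Hg, so E°_cell = 0. The concentrated side is the cathode; the cell reaction moves Hg²⁺ from high to low concentration with n = 2.
Q = [Hg²⁺]_dilute/[Hg²⁺]_conc = 0.0067/0.05 = 0.134.
E = 0 − (0.0592/2) log Q = −(0.0592/2)(-0.873) = 0.0258 V.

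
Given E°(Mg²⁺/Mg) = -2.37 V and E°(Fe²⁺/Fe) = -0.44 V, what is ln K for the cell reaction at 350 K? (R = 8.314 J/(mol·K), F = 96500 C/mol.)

E°_cell = -0.44 − (-2.37) = 1.93 V, with n = 2 electrons transferred.
At equilibrium E = 0, so the Nernst equation gives ln K = nFE°/RT = (2)(96500)(1.93)/((8.314)(350)) = 128.01.

ln K = 128.0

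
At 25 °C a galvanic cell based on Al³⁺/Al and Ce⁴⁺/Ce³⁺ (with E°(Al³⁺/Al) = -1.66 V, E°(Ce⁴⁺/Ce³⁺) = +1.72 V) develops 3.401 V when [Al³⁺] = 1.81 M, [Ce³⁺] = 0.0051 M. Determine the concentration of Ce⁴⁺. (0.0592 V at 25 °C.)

0.014 M

From the Nernst equation, log Q = n(E° − E)/0.0592 = 3(3.38 − 3.401)/0.0592 = -1.064, so Q = 0.0863.
With Q = [Al³⁺]·[Ce³⁺]^3/[Ce⁴⁺]^3 and the known concentrations, [Ce⁴⁺]^3 in the denominator gives [Ce⁴⁺] = 0.014 M.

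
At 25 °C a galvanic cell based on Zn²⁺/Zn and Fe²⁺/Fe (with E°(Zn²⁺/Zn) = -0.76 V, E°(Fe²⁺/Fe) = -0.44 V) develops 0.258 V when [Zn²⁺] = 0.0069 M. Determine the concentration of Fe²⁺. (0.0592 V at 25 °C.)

5.5 × 10^-5 M

From the Nernst equation, log Q = n(E° − E)/0.0592 = 2(0.32 − 0.258)/0.0592 = 2.095, so Q = 124.
With Q = [Zn²⁺]/[Fe²⁺] and the known concentrations, [Fe²⁺] in the denominator gives [Fe²⁺] = 5.5 × 10^-5 M.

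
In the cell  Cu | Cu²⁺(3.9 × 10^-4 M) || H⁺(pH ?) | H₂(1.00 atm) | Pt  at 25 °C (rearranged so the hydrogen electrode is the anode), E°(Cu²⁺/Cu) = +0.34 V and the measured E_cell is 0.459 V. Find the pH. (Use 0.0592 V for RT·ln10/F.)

E°_cell = 0.34 V and n = 2.
log Q = n(E° − E)/0.0592 = 2×(0.34 − 0.459)/0.0592 = -4.020.
With Q = [H⁺]^2 / ([Cu²⁺]·P(H₂)), solving for [H⁺] gives log[H⁺] = -3.715, so pH = 3.71.

pH = 3.71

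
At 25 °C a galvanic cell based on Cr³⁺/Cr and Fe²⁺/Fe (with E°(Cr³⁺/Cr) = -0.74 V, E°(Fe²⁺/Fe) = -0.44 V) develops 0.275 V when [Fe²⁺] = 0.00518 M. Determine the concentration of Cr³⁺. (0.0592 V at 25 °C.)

0.0069 M

From the Nernst equation, log Q = n(E° − E)/0.0592 = 6(0.30 − 0.275)/0.0592 = 2.534, so Q = 342.
With Q = [Cr³⁺]^2/[Fe²⁺]^3 and the known concentrations, [Cr³⁺]^2 in the numerator gives [Cr³⁺] = 0.0069 M.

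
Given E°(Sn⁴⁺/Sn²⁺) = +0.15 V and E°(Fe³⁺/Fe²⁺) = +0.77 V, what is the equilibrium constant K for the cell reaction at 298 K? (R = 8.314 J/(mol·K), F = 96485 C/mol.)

9.4 × 10^20

E°_cell = +0.77 − (+0.15) = 0.62 V, with n = 2 electrons transferred.
At equilibrium E = 0, so the Nernst equation gives ln K = nFE°/RT = (2)(96485)(0.62)/((8.314)(298)) = 48.29.
K = e^48.29 = 9.4 × 10^20.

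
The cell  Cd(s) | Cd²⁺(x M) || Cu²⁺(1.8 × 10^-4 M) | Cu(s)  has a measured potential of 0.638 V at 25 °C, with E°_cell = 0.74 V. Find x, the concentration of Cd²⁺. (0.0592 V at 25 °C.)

0.5 M

From the Nernst equation, log Q = n(E° − E)/0.0592 = 2(0.74 − 0.638)/0.0592 = 3.446, so Q = 2790.
With Q = [Cd²⁺]/[Cu²⁺] and the known concentrations, [Cd²⁺] in the numerator gives [Cd²⁺] = 0.5 M.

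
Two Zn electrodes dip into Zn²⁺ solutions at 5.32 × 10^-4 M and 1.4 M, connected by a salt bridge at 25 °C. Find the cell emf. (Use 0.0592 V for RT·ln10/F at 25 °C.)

0.10 V

Both half-cells are Zn²⁺/Zn, so E°_cell = 0. The concentrated side is the cathode; the cell reaction moves Zn²⁺ from high to low concentration with n = 2.
Q = [Zn²⁺]_dilute/[Zn²⁺]_conc = 5.32 × 10^-4/1.4 = 3.8 × 10^-4.
E = 0 − (0.0592/2) log Q = −(0.0592/2)(-3.420) = 0.1012 V.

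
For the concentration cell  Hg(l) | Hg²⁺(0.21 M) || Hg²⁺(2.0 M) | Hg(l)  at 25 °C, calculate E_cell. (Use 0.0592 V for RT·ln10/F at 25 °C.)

Both half-cells are Hg²⁺/Hg, so E°_cell = 0. The concentrated side is the cathode; the cell reaction moves Hg²⁺ from high to low concentration with n = 2.
Q = [Hg²⁺]_dilute/[Hg²⁺]_conc = 0.21/2.0 = 0.105.
E = 0 − (0.0592/2) log Q = −(0.0592/2)(-0.979) = 0.0290 V.

0.029 V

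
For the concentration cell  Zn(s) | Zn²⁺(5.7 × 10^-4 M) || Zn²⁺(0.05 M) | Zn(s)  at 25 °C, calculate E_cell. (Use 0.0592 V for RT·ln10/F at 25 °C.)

0.058 V

Both half-cells are Zn²⁺/Zn, so E°_cell = 0. The concentrated side is the cathode; the cell reaction moves Zn²⁺ from high to low concentration with n = 2.
Q = [Zn²⁺]_dilute/[Zn²⁺]_conc = 5.7 × 10^-4/0.05 = 0.0114.
E = 0 − (0.0592/2) log Q = −(0.0592/2)(-1.943) = 0.0575 V.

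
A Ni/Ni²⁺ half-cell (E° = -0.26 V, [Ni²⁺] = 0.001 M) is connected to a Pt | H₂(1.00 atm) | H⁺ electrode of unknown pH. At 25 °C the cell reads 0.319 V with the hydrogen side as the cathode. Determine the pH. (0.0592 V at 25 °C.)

pH = 0.50

E°_cell = 0.26 V and n = 2.
log Q = n(E° − E)/0.0592 = 2×(0.26 − 0.319)/0.0592 = -1.993.
With Q = [Ni²⁺]·P(H₂) / [H⁺]^2, solving for [H⁺] gives log[H⁺] = -0.503, so pH = 0.50.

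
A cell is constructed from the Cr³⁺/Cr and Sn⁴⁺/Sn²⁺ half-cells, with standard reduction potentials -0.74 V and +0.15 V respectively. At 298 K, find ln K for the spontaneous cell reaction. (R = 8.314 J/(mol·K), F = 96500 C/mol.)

ln K = 208.0

E°_cell = +0.15 − (-0.74) = 0.89 V, with n = 6 electrons transferred.
At equilibrium E = 0, so the Nernst equation gives ln K = nFE°/RT = (6)(96500)(0.89)/((8.314)(298)) = 207.99.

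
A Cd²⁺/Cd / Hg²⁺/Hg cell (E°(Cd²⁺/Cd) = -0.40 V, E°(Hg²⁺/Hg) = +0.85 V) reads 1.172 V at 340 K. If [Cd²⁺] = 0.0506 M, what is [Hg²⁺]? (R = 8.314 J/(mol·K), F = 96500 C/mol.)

2.5 × 10^-4 M

From the Nernst equation, ln Q = nF(E° − E)/RT = 2×96500×(1.25 − 1.172)/(8.314×340) = 5.326, so Q = 206.
With Q = [Cd²⁺]/[Hg²⁺] and the known concentrations, [Hg²⁺] in the denominator gives [Hg²⁺] = 2.5 × 10^-4 M.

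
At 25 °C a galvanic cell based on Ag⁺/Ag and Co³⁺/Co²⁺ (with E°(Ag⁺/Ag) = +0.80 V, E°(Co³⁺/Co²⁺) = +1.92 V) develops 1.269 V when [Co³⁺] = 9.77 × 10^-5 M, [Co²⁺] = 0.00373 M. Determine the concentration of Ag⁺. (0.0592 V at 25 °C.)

From the Nernst equation, log Q = n(E° − E)/0.0592 = 1(1.12 − 1.269)/0.0592 = -2.517, so Q = 0.00304.
With Q = [Ag⁺]·[Co²⁺]/[Co³⁺] and the known concentrations, [Ag⁺] in the numerator gives [Ag⁺] = 8 × 10^-5 M.

8 × 10^-5 M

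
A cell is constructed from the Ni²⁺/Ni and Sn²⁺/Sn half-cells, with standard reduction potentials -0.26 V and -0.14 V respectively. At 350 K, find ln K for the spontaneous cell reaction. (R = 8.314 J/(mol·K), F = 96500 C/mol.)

ln K = 8.0

E°_cell = -0.14 − (-0.26) = 0.12 V, with n = 2 electrons transferred.
At equilibrium E = 0, so the Nernst equation gives ln K = nFE°/RT = (2)(96500)(0.12)/((8.314)(350)) = 7.96.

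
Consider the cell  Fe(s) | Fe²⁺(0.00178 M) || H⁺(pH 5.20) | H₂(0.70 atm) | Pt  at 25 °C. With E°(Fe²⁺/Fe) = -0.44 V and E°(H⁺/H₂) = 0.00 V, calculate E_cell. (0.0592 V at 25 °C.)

0.22 V

The hydrogen couple is the cathode, so E°_cell = 0.44 V; n = 2.
[H⁺] = 10^(−5.20) = 6.3 × 10^-6 M, and Q = [Fe²⁺]·P(H₂) / [H⁺]^2 = 3.13 × 10^7.
E = E° − (0.0592/2) log Q = 0.44 − (0.0592/2)(7.496) = 0.218 V.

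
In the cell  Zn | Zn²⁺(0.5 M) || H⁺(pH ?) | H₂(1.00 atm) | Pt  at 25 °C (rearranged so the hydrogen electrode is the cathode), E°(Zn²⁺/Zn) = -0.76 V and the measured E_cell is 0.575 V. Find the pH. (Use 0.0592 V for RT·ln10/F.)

E°_cell = 0.76 V and n = 2.
log Q = n(E° − E)/0.0592 = 2×(0.76 − 0.575)/0.0592 = 6.250.
With Q = [Zn²⁺]·P(H₂) / [H⁺]^2, solving for [H⁺] gives log[H⁺] = -3.276, so pH = 3.28.

pH = 3.28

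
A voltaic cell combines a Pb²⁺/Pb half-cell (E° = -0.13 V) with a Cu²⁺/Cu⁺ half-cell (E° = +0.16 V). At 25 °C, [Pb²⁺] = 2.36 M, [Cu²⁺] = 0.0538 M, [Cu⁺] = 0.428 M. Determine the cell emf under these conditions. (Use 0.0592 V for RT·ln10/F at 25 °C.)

0.226 V

The Cu²⁺/Cu⁺ couple has the higher reduction potential and acts as the cathode, so E°_cell = +0.16 − (-0.13) = 0.29 V.
Balancing electrons gives n = 2; the reaction quotient is Q = [Pb²⁺]·[Cu⁺]^2/[Cu²⁺]^2 = 149.
At 25 °C, E = E° − (0.0592/n) log Q = 0.29 − (0.0592/2)(2.174) = 0.290 − 0.064 = 0.226 V.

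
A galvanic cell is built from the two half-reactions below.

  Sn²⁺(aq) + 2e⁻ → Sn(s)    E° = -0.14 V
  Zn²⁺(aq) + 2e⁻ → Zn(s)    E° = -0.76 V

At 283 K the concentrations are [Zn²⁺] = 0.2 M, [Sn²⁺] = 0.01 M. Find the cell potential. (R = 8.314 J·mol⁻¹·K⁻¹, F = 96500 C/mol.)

0.583 V

The Sn²⁺/Sn couple has the higher reduction potential and acts as the cathode, so E°_cell = -0.14 − (-0.76) = 0.62 V.
Balancing electrons gives n = 2; the reaction quotient is Q = [Zn²⁺]/[Sn²⁺] = 20.0.
E = E° − (RT/nF) ln Q = 0.62 − (8.314×283)/(2×96500) × (2.996) = 0.620 − 0.037 = 0.583 V.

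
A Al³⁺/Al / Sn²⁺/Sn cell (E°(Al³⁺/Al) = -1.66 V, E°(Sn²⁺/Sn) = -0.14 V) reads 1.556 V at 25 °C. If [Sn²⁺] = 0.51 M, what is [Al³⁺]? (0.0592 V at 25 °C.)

0.0055 M

From the Nernst equation, log Q = n(E° − E)/0.0592 = 6(1.52 − 1.556)/0.0592 = -3.649, so Q = 2.25 × 10^-4.
With Q = [Al³⁺]^2/[Sn²⁺]^3 and the known concentrations, [Al³⁺]^2 in the numerator gives [Al³⁺] = 0.0055 M.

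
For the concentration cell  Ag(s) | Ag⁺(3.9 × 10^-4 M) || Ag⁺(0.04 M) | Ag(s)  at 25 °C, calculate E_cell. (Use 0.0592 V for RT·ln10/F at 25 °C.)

Both half-cells are Ag⁺/Ag, so E°_cell = 0. The concentrated side is the cathode; the cell reaction moves Ag⁺ from high to low concentration with n = 1.
Q = [Ag⁺]_dilute/[Ag⁺]_conc = 3.9 × 10^-4/0.04 = 0.00975.
E = 0 − (0.0592/1) log Q = −(0.0592/1)(-2.011) = 0.1191 V.

0.12 V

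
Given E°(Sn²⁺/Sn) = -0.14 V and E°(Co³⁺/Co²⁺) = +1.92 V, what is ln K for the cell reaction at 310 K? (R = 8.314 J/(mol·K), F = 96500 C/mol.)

ln K = 154.3

E°_cell = +1.92 − (-0.14) = 2.06 V, with n = 2 electrons transferred.
At equilibrium E = 0, so the Nernst equation gives ln K = nFE°/RT = (2)(96500)(2.06)/((8.314)(310)) = 154.26.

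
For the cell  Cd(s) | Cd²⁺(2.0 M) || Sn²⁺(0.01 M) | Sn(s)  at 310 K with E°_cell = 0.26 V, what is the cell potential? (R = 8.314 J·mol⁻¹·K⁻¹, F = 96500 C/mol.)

Balancing electrons gives n = 2; the reaction quotient is Q = [Cd²⁺]/[Sn²⁺] = 200.
E = E° − (RT/nF) ln Q = 0.26 − (8.314×310)/(2×96500) × (5.298) = 0.260 − 0.071 = 0.189 V.

0.189 V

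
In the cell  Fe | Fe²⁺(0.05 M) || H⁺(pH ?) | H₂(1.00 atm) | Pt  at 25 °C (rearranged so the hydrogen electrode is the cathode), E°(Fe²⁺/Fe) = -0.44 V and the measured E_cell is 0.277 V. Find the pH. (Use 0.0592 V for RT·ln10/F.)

E°_cell = 0.44 V and n = 2.
log Q = n(E° − E)/0.0592 = 2×(0.44 − 0.277)/0.0592 = 5.507.
With Q = [Fe²⁺]·P(H₂) / [H⁺]^2, solving for [H⁺] gives log[H⁺] = -3.404, so pH = 3.40.

pH = 3.40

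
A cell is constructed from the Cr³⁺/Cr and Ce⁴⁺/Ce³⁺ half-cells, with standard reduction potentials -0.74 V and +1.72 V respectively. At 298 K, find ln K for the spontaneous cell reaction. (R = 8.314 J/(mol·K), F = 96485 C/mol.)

ln K = 287.4

E°_cell = +1.72 − (-0.74) = 2.46 V, with n = 3 electrons transferred.
At equilibrium E = 0, so the Nernst equation gives ln K = nFE°/RT = (3)(96485)(2.46)/((8.314)(298)) = 287.40.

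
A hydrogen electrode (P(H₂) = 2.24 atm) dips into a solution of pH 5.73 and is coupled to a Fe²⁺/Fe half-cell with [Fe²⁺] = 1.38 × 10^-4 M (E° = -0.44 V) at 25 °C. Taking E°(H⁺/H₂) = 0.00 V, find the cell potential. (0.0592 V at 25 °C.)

0.20 V

The hydrogen couple is the cathode, so E°_cell = 0.44 V; n = 2.
[H⁺] = 10^(−5.73) = 1.9 × 10^-6 M, and Q = [Fe²⁺]·P(H₂) / [H⁺]^2 = 8.92 × 10^7.
E = E° − (0.0592/2) log Q = 0.44 − (0.0592/2)(7.950) = 0.205 V.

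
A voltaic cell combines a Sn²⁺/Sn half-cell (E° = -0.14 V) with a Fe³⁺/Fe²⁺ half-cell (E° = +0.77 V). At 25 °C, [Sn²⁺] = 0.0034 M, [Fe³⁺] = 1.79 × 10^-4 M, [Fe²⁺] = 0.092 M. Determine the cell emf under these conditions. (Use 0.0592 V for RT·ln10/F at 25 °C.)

0.823 V

The Fe³⁺/Fe²⁺ couple has the higher reduction potential and acts as the cathode, so E°_cell = +0.77 − (-0.14) = 0.91 V.
Balancing electrons gives n = 2; the reaction quotient is Q = [Sn²⁺]·[Fe²⁺]^2/[Fe³⁺]^2 = 898.
At 25 °C, E = E° − (0.0592/n) log Q = 0.91 − (0.0592/2)(2.953) = 0.910 − 0.087 = 0.823 V.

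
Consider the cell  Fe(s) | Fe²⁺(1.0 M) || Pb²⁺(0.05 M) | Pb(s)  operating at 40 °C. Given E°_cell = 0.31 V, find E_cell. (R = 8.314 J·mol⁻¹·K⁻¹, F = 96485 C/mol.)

Balancing electrons gives n = 2; the reaction quotient is Q = [Fe²⁺]/[Pb²⁺] = 20.0.
E = E° − (RT/nF) ln Q = 0.31 − (8.314×313)/(2×96485) × (2.996) = 0.310 − 0.040 = 0.270 V.

0.270 V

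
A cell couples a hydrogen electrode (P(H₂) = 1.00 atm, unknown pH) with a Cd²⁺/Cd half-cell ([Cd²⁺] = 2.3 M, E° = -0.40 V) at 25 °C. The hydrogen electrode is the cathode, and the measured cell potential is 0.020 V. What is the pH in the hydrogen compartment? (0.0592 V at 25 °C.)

E°_cell = 0.40 V and n = 2.
log Q = n(E° − E)/0.0592 = 2×(0.40 − 0.020)/0.0592 = 12.838.
With Q = [Cd²⁺]·P(H₂) / [H⁺]^2, solving for [H⁺] gives log[H⁺] = -6.238, so pH = 6.24.

pH = 6.24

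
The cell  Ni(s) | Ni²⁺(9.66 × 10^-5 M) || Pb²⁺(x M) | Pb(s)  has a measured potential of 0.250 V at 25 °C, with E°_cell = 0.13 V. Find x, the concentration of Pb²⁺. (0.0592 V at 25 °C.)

From the Nernst equation, log Q = n(E° − E)/0.0592 = 2(0.13 − 0.250)/0.0592 = -4.054, so Q = 8.83 × 10^-5.
With Q = [Ni²⁺]/[Pb²⁺] and the known concentrations, [Pb²⁺] in the denominator gives [Pb²⁺] = 1.1 M.

1.1 M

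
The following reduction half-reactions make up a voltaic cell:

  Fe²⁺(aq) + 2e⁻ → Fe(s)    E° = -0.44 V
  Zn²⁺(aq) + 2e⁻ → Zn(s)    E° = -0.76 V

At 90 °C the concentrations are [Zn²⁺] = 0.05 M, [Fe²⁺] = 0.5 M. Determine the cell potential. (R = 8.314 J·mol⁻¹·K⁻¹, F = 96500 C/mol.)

0.356 V

The Fe²⁺/Fe couple has the higher reduction potential and acts as the cathode, so E°_cell = -0.44 − (-0.76) = 0.32 V.
Balancing electrons gives n = 2; the reaction quotient is Q = [Zn²⁺]/[Fe²⁺] = 0.100.
E = E° − (RT/nF) ln Q = 0.32 − (8.314×363)/(2×96500) × (-2.303) = 0.320 + 0.036 = 0.356 V.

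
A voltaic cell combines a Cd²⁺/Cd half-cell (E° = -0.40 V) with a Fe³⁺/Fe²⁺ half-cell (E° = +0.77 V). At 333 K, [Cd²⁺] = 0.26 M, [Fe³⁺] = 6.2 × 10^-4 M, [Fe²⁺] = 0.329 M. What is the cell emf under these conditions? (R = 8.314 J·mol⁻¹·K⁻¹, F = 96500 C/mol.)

1.01 V

The Fe³⁺/Fe²⁺ couple has the higher reduction potential and acts as the cathode, so E°_cell = +0.77 − (-0.40) = 1.17 V.
Balancing electrons gives n = 2; the reaction quotient is Q = [Cd²⁺]·[Fe²⁺]^2/[Fe³⁺]^2 = 7.32 × 10^4.
E = E° − (RT/nF) ln Q = 1.17 − (8.314×333)/(2×96500) × (11.201) = 1.170 − 0.161 = 1.009 V.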